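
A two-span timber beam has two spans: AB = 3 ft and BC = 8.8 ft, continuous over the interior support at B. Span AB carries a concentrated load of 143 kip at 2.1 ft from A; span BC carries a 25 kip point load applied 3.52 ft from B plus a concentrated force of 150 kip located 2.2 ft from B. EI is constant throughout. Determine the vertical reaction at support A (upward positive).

Release continuity at B by inserting a hinge; the redundant is the internal moment M_B. The primary structure is two simply-supported spans AB and BC.
Discontinuity in slope at B on the released structure — sum the simple-span end rotations:
  span AB: point load 143 at a = 2.1: Pab(L + a)/(6LEI) = 76.58/EI
  span BC: point load 25 at a = 3.52: Pab(L + b)/(6LEI) = 123.9/EI
  span BC: point load 150 at a = 2.2: Pab(L + b)/(6LEI) = 635.2/EI
  relative rotation θ_0 = (76.58 + 759.2)/EI = 835.7/EI
A unit hogging moment at B produces rotation L₁/(3EI) + L₂/(3EI) = 3.933/EI.
Slope continuity at B: θ_0 = M_B·3.933/EI, so M_B = 835.7/3.933 = 212.5 kip·ft (hogging).
Span AB, ΣM about A with M_B applied at B: R_B^{AB}·3 = 300.3 + 212.5, so R_B^{AB} = 170.9 kip and R_A = 143 − 170.9 = -27.92 kip.

R_A = -27.92 kip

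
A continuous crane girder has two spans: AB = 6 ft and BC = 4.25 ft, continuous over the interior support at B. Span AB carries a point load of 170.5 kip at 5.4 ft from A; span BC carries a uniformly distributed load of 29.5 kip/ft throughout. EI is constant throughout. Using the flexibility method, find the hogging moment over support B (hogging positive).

Insert a hinge at B; M_B is the redundant, and each span becomes simply supported.
Rotations at B on the released spans (each span's end-slope, ×1/EI):
  span AB: point load 170.5 at a = 5.4: Pab(L + a)/(6LEI) = 174.9/EI
  span BC: UDL 29.5: wL³/(24EI) = 94.36/EI
  relative rotation θ_0 = (174.9 + 94.36)/EI = 269.3/EI
A unit hogging moment at B produces rotation L₁/(3EI) + L₂/(3EI) = 3.417/EI.
Compatibility: M_B·(L₁+L₂)/(3EI) = θ_0, giving M_B = 78.82 kip·ft (hogging).

M_B = 78.82 kip·ft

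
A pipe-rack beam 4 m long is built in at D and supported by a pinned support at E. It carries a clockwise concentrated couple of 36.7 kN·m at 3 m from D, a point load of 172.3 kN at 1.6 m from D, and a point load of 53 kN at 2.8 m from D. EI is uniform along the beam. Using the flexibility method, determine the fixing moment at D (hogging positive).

Release the roller at E. Primary structure: cantilever fixed at D.
Downward deflection at the released point E due to the loads:
  clockwise couple 36.7 at a = 3: M₀a(2L − a)/(2EI) = 275.2/EI
  point load 172.3 at a = 1.6: Pa²(3L − a)/(6EI) = 764.6/EI
  point load 53 at a = 2.8: Pa²(3L − a)/(6EI) = 637.1/EI
  δ_0 = 1677/EI
Tip deflection under a unit load at E: L³/(3EI) = 21.33/EI.
Compatibility at E: δ_0 − R_E·δ_{EE} = 0, so R_E = 1677/21.33 = 78.61 kN.
Moment equilibrium about D: M_D = Σ(load moments about D) − R_E·L = 460.8 − 78.61×4 = 146.4 kN·m.

M_D = 146.4 kN·m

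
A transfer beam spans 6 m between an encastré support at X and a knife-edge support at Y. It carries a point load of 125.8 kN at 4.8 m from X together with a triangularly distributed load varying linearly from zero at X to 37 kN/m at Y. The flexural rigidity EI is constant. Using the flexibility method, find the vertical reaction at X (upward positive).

R_X = 87.19 kN

Release the roller at Y. Primary structure: cantilever fixed at X.
Downward deflection at the released point Y due to the loads:
  point load 125.8 at a = 4.8: Pa²(3L − a)/(6EI) = 6377/EI
  triangular load, peak 37 at the free end: 11w₀L⁴/(120EI) = 4396/EI
  δ_0 = 10772/EI
Tip deflection under a unit load at Y: L³/(3EI) = 72/EI.
The prop prevents deflection at Y: R_Y = δ_0/δ_{YY} = 10772/72 = 149.6 kN.
Vertical equilibrium: R_X = ΣP − R_Y = 236.8 − 149.6 = 87.19 kN.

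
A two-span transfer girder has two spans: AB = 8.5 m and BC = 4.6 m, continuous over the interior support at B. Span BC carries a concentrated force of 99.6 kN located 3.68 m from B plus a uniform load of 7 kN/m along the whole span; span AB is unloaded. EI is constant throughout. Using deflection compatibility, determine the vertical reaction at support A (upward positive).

Take M_B as the redundant. Released structure: two simple spans AB and BC with a hinge at B.
End slopes at the hinge B, treating each span as simply supported:
  span BC: point load 99.6 at a = 3.68: Pab(L + b)/(6LEI) = 67.44/EI
  span BC: UDL 7: wL³/(24EI) = 28.39/EI
  relative rotation θ_0 = (0 + 95.83)/EI = 95.83/EI
A unit hogging moment at B produces rotation L₁/(3EI) + L₂/(3EI) = 4.367/EI.
Compatibility: M_B·(L₁+L₂)/(3EI) = θ_0, giving M_B = 21.95 kN·m (hogging).
Span AB, ΣM about A with M_B applied at B: R_B^{AB}·8.5 = 0 + 21.95, so R_B^{AB} = 2.582 kN and R_A = 0 − 2.582 = -2.582 kN.

R_A = -2.582 kN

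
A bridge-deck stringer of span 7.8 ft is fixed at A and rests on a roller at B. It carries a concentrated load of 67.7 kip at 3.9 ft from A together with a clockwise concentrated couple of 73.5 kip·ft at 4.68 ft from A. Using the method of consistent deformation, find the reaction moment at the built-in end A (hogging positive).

Release the roller at B. Primary structure: cantilever fixed at A.
Free-end deflection of the primary structure under the applied loading (downward +):
  point load 67.7 at a = 3.9: Pa²(3L − a)/(6EI) = 3347/EI
  clockwise couple 73.5 at a = 4.68: M₀a(2L − a)/(2EI) = 1878/EI
  δ_0 = 5225/EI
Tip deflection under a unit load at B: L³/(3EI) = 158.2/EI.
Compatibility at B: δ_0 − R_B·δ_{BB} = 0, so R_B = 5225/158.2 = 33.03 kip.
Moment equilibrium about A: M_A = Σ(load moments about A) − R_B·L = 337.5 − 33.03×7.8 = 79.9 kip·ft.

M_A = 79.9 kip·ft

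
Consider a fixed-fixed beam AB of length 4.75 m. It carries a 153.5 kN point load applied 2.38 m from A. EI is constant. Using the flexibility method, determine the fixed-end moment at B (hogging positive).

M_B = 91.33 kN·m

Take the two fixed-end moments M_A, M_B as redundants; the released structure is the simple span AB.
End rotations of the released simple span under the applied load (×1/EI):
  at A: point load 153.5 at a = 2.38: Pab(L + b)/(6LEI) = 216.3/EI
  at B: point load 153.5 at a = 2.38: Pab(L + a)/(6LEI) = 216.6/EI
  θ_A0 = 216.3/EI,  θ_B0 = 216.6/EI
Flexibility coefficients: a unit moment at one end gives L/(3EI) there and L/(6EI) at the far end, so f₁₁ = f₂₂ = 1.583/EI and f₁₂ = f₂₁ = 0.7917/EI.
Compatibility — zero rotation at each built-in end:
  1.583 M_A + 0.7917 M_B = 216.3
  0.7917 M_A + 1.583 M_B = 216.6
Solving the pair gives M_A = 90.95 kN·m and M_B = 91.33 kN·m (hogging).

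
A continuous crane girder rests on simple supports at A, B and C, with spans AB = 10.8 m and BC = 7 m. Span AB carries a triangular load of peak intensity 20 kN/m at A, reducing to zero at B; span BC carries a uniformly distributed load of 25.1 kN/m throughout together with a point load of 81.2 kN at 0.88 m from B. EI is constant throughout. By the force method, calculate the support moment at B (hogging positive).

Take M_B as the redundant. Released structure: two simple spans AB and BC with a hinge at B.
Rotations at B on the released spans (each span's end-slope, ×1/EI):
  span AB: triangular load, peak 20: 7w₀L³/(360EI) = 489.9/EI
  span BC: UDL 25.1: wL³/(24EI) = 358.7/EI
  span BC: point load 81.2 at a = 0.88: Pab(L + b)/(6LEI) = 136.6/EI
  relative rotation θ_0 = (489.9 + 495.3)/EI = 985.2/EI
A unit hogging moment at B produces rotation L₁/(3EI) + L₂/(3EI) = 5.933/EI.
Slope continuity at B: θ_0 = M_B·5.933/EI, so M_B = 985.2/5.933 = 166 kN·m (hogging).

M_B = 166 kN·m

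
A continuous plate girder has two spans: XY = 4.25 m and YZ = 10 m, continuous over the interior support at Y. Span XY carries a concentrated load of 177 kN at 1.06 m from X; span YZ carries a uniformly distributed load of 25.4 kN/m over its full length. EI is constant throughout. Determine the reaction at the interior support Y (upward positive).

Take M_Y as the redundant. Released structure: two simple spans XY and YZ with a hinge at Y.
Discontinuity in slope at Y on the released structure — sum the simple-span end rotations:
  span XY: point load 177 at a = 1.06: Pab(L + a)/(6LEI) = 124.6/EI
  span YZ: UDL 25.4: wL³/(24EI) = 1058/EI
  relative rotation θ_0 = (124.6 + 1058)/EI = 1183/EI
A unit hogging moment at Y produces rotation L₁/(3EI) + L₂/(3EI) = 4.75/EI.
Slope continuity at Y: θ_0 = M_Y·4.75/EI, so M_Y = 1183/4.75 = 249 kN·m (hogging).
Span XY, ΣM about X with M_Y applied at Y: R_Y^{XY}·4.25 = 187.6 + 249, so R_Y^{XY} = 102.7 kN and R_X = 177 − 102.7 = 74.26 kN.
Span YZ, ΣM about Z: R_Y^{YZ}·10 = 1270 + 249, so R_Y^{YZ} = 151.9 kN and R_Z = 254 − 151.9 = 102.1 kN.
R_Y = 102.7 + 151.9 = 254.6 kN.

R_Y = 254.6 kN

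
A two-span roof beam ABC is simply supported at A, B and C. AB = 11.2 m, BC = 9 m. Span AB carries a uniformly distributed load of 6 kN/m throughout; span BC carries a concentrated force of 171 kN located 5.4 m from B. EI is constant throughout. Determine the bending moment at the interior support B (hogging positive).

M_B = 167.4 kN·m

Take M_B as the redundant. Released structure: two simple spans AB and BC with a hinge at B.
Rotations at B on the released spans (each span's end-slope, ×1/EI):
  span AB: UDL 6: wL³/(24EI) = 351.2/EI
  span BC: point load 171 at a = 5.4: Pab(L + b)/(6LEI) = 775.7/EI
  relative rotation θ_0 = (351.2 + 775.7)/EI = 1127/EI
A unit hogging moment at B produces rotation L₁/(3EI) + L₂/(3EI) = 6.733/EI.
Slope continuity at B: θ_0 = M_B·6.733/EI, so M_B = 1127/6.733 = 167.4 kN·m (hogging).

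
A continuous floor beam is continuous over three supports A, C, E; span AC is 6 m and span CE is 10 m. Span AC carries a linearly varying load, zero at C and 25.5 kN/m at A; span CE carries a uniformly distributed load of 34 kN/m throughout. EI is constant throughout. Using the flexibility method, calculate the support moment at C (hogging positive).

M_C = 285.7 kN·m

Release continuity at C by inserting a hinge; the redundant is the internal moment M_C. The primary structure is two simply-supported spans AC and CE.
Discontinuity in slope at C on the released structure — sum the simple-span end rotations:
  span AC: triangular load, peak 25.5: 7w₀L³/(360EI) = 107.1/EI
  span CE: UDL 34: wL³/(24EI) = 1417/EI
  relative rotation θ_0 = (107.1 + 1417)/EI = 1524/EI
A unit hogging moment at C produces rotation L₁/(3EI) + L₂/(3EI) = 5.333/EI.
Compatibility: M_C·(L₁+L₂)/(3EI) = θ_0, giving M_C = 285.7 kN·m (hogging).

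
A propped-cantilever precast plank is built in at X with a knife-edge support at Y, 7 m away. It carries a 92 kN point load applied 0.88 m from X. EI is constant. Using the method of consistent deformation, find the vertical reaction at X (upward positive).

Choose R_Y as the redundant. The primary structure is the cantilever fixed at X.
Deflection at Y on the released cantilever, summing each load's contribution:
  point load 92 at a = 0.88: Pa²(3L − a)/(6EI) = 238.9/EI
Tip deflection under a unit load at Y: L³/(3EI) = 114.3/EI.
The prop prevents deflection at Y: R_Y = δ_0/δ_{YY} = 238.9/114.3 = 2.09 kN.
Vertical equilibrium: R_X = ΣP − R_Y = 92 − 2.09 = 89.91 kN.

R_X = 89.91 kN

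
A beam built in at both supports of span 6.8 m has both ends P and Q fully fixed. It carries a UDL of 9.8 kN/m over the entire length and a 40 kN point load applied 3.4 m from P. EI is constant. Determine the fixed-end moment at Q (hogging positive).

Release both end moments; the primary structure is a simply-supported span PQ with redundants M_P and M_Q.
On the primary (simply-supported) span, the end slopes from the loading are:
  at P: UDL 9.8: wL³/(24EI) = 128.4/EI
  at Q: UDL 9.8: wL³/(24EI) = 128.4/EI
  at P: point load 40 at a = 3.4: Pab(L + b)/(6LEI) = 115.6/EI
  at Q: point load 40 at a = 3.4: Pab(L + a)/(6LEI) = 115.6/EI
  θ_P0 = 244/EI,  θ_Q0 = 244/EI
Flexibility coefficients: a unit moment at one end gives L/(3EI) there and L/(6EI) at the far end, so f₁₁ = f₂₂ = 2.267/EI and f₁₂ = f₂₁ = 1.133/EI.
Compatibility — zero rotation at each built-in end:
  2.267 M_P + 1.133 M_Q = 244
  1.133 M_P + 2.267 M_Q = 244
Solving the pair gives M_P = 71.76 kN·m and M_Q = 71.76 kN·m (hogging).

M_Q = 71.76 kN·m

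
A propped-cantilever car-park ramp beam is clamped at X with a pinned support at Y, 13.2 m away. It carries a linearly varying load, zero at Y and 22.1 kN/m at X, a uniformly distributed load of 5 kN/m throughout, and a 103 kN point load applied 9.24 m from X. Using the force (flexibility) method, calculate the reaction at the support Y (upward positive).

Remove the prop at Y; the released (primary) structure is a cantilever built in at X.
Deflection at Y on the released cantilever, summing each load's contribution:
  triangular load, peak 22.1 at the fixed end: w₀L⁴/(30EI) = 22365/EI
  UDL 5: wL⁴/(8EI) = 18975/EI
  point load 103 at a = 9.24: Pa²(3L − a)/(6EI) = 44497/EI
  δ_0 = 85837/EI
Flexibility coefficient — unit upward force at Y: δ_{YY} = L³/(3EI) = 766.7/EI.
The prop prevents deflection at Y: R_Y = δ_0/δ_{YY} = 85837/766.7 = 112 kN.

R_Y = 112 kN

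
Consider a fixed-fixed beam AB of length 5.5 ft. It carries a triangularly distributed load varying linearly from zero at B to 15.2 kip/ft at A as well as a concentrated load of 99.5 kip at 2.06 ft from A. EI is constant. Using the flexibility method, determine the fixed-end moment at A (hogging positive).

M_A = 103.2 kip·ft

Release both end moments; the primary structure is a simply-supported span AB with redundants M_A and M_B.
Simple-span end rotations at A and B under the given loads:
  at A: triangular load, peak 15.2: w₀L³/(45EI) = 56.2/EI
  at B: triangular load, peak 15.2: 7w₀L³/(360EI) = 49.17/EI
  at A: point load 99.5 at a = 2.06: Pab(L + b)/(6LEI) = 191/EI
  at B: point load 99.5 at a = 2.06: Pab(L + a)/(6LEI) = 161.5/EI
  θ_A0 = 247.2/EI,  θ_B0 = 210.7/EI
Flexibility coefficients: a unit moment at one end gives L/(3EI) there and L/(6EI) at the far end, so f₁₁ = f₂₂ = 1.833/EI and f₁₂ = f₂₁ = 0.9167/EI.
Compatibility — zero rotation at each built-in end:
  1.833 M_A + 0.9167 M_B = 247.2
  0.9167 M_A + 1.833 M_B = 210.7
Solving the pair gives M_A = 103.2 kip·ft and M_B = 63.34 kip·ft (hogging).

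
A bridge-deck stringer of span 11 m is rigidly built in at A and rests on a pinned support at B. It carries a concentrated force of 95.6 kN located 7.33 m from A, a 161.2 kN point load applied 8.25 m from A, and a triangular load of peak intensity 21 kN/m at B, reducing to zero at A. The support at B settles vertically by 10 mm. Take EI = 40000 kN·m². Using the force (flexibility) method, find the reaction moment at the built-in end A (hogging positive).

Release the roller at B. Primary structure: cantilever fixed at A.
Downward deflection at the released point B due to the loads:
  point load 95.6 at a = 7.33: Pa²(3L − a)/(6EI) = 21976/EI
  point load 161.2 at a = 8.25: Pa²(3L − a)/(6EI) = 45258/EI
  triangular load, peak 21 at the free end: 11w₀L⁴/(120EI) = 28184/EI
  δ_0 = 95418/EI
Tip deflection under a unit load at B: L³/(3EI) = 443.7/EI.
With EI = 40000 kN·m²: δ_0 = 2.3854 m and δ_{BB} = 0.011092 m/kN.
Compatibility — the beam at B must follow the support down by 0.01 m: δ_0 − R_B·δ_{BB} = 0.01, so R_B = (2.3854 − 0.01)/0.011092 = 214.2 kN.
Moment equilibrium about A: M_A = Σ(load moments about A) − R_B·L = 2878 − 214.2×11 = 521.8 kN·m.

M_A = 521.8 kN·m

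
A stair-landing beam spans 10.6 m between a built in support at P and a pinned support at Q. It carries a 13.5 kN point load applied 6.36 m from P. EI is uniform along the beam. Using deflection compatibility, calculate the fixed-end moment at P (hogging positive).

M_P = 24.04 kN·m

Release the roller at Q. Primary structure: cantilever fixed at P.
Primary-structure tip deflection at Q by superposition:
  point load 13.5 at a = 6.36: Pa²(3L − a)/(6EI) = 2315/EI
Flexibility coefficient — unit upward force at Q: δ_{QQ} = L³/(3EI) = 397/EI.
Compatibility at Q: δ_0 − R_Q·δ_{QQ} = 0, so R_Q = 2315/397 = 5.832 kN.
Moment equilibrium about P: M_P = Σ(load moments about P) − R_Q·L = 85.86 − 5.832×10.6 = 24.04 kN·m.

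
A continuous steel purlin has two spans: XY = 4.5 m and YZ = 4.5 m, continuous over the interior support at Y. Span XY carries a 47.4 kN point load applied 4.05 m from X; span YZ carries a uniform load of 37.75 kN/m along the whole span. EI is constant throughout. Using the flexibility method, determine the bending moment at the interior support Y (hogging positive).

Release continuity at Y by inserting a hinge; the redundant is the internal moment M_Y. The primary structure is two simply-supported spans XY and YZ.
Rotations at Y on the released spans (each span's end-slope, ×1/EI):
  span XY: point load 47.4 at a = 4.05: Pab(L + a)/(6LEI) = 27.36/EI
  span YZ: UDL 37.75: wL³/(24EI) = 143.3/EI
  relative rotation θ_0 = (27.36 + 143.3)/EI = 170.7/EI
A unit hogging moment at Y produces rotation L₁/(3EI) + L₂/(3EI) = 3/EI.
Slope continuity at Y: θ_0 = M_Y·3/EI, so M_Y = 170.7/3 = 56.9 kN·m (hogging).

M_Y = 56.9 kN·m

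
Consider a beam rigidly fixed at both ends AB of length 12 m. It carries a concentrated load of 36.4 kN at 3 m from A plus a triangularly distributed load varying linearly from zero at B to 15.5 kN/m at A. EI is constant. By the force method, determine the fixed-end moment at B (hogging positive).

M_B = 94.88 kN·m

Release both end moments; the primary structure is a simply-supported span AB with redundants M_A and M_B.
End rotations of the released simple span under the applied load (×1/EI):
  at A: point load 36.4 at a = 3: Pab(L + b)/(6LEI) = 286.6/EI
  at B: point load 36.4 at a = 3: Pab(L + a)/(6LEI) = 204.8/EI
  at A: triangular load, peak 15.5: w₀L³/(45EI) = 595.2/EI
  at B: triangular load, peak 15.5: 7w₀L³/(360EI) = 520.8/EI
  θ_A0 = 881.9/EI,  θ_B0 = 725.5/EI
Flexibility coefficients: a unit moment at one end gives L/(3EI) there and L/(6EI) at the far end, so f₁₁ = f₂₂ = 4/EI and f₁₂ = f₂₁ = 2/EI.
Compatibility — zero rotation at each built-in end:
  4 M_A + 2 M_B = 881.9
  2 M_A + 4 M_B = 725.5
Solving the pair gives M_A = 173 kN·m and M_B = 94.88 kN·m (hogging).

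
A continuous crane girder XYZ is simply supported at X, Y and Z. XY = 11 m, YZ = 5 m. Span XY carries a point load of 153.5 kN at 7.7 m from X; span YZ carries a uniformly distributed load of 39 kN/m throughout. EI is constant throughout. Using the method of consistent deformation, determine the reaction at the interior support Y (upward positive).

Take M_Y as the redundant. Released structure: two simple spans XY and YZ with a hinge at Y.
End slopes at the hinge Y, treating each span as simply supported:
  span XY: point load 153.5 at a = 7.7: Pab(L + a)/(6LEI) = 1105/EI
  span YZ: UDL 39: wL³/(24EI) = 203.1/EI
  relative rotation θ_0 = (1105 + 203.1)/EI = 1308/EI
A unit hogging moment at Y produces rotation L₁/(3EI) + L₂/(3EI) = 5.333/EI.
Slope continuity at Y: θ_0 = M_Y·5.333/EI, so M_Y = 1308/5.333 = 245.3 kN·m (hogging).
Span XY, ΣM about X with M_Y applied at Y: R_Y^{XY}·11 = 1182 + 245.3, so R_Y^{XY} = 129.7 kN and R_X = 153.5 − 129.7 = 23.75 kN.
Span YZ, ΣM about Z: R_Y^{YZ}·5 = 487.5 + 245.3, so R_Y^{YZ} = 146.6 kN and R_Z = 195 − 146.6 = 48.44 kN.
R_Y = 129.7 + 146.6 = 276.3 kN.

R_Y = 276.3 kN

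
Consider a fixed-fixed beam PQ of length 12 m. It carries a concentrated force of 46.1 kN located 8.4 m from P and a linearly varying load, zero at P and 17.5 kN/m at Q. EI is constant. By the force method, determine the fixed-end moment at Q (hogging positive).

Release both end moments; the primary structure is a simply-supported span PQ with redundants M_P and M_Q.
End rotations of the released simple span under the applied load (×1/EI):
  at P: point load 46.1 at a = 8.4: Pab(L + b)/(6LEI) = 302/EI
  at Q: point load 46.1 at a = 8.4: Pab(L + a)/(6LEI) = 395/EI
  at P: triangular load, peak 17.5: 7w₀L³/(360EI) = 588/EI
  at Q: triangular load, peak 17.5: w₀L³/(45EI) = 672/EI
  θ_P0 = 890/EI,  θ_Q0 = 1067/EI
Flexibility coefficients: a unit moment at one end gives L/(3EI) there and L/(6EI) at the far end, so f₁₁ = f₂₂ = 4/EI and f₁₂ = f₂₁ = 2/EI.
Compatibility — zero rotation at each built-in end:
  4 M_P + 2 M_Q = 890
  2 M_P + 4 M_Q = 1067
Solving the pair gives M_P = 118.9 kN·m and M_Q = 207.3 kN·m (hogging).

M_Q = 207.3 kN·m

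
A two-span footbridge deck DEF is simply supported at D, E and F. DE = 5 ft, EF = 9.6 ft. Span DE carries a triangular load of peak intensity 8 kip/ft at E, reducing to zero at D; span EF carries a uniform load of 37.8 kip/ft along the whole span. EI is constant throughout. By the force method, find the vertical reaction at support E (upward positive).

R_E = 283.3 kip

Insert a hinge at E; M_E is the redundant, and each span becomes simply supported.
Rotations at E on the released spans (each span's end-slope, ×1/EI):
  span DE: triangular load, peak 8: w₀L³/(45EI) = 22.22/EI
  span EF: UDL 37.8: wL³/(24EI) = 1393/EI
  relative rotation θ_0 = (22.22 + 1393)/EI = 1416/EI
A unit hogging moment at E produces rotation L₁/(3EI) + L₂/(3EI) = 4.867/EI.
Slope continuity at E: θ_0 = M_E·4.867/EI, so M_E = 1416/4.867 = 290.9 kip·ft (hogging).
Span DE, ΣM about D with M_E applied at E: R_E^{DE}·5 = 66.67 + 290.9, so R_E^{DE} = 71.51 kip and R_D = 20 − 71.51 = -51.51 kip.
Span EF, ΣM about F: R_E^{EF}·9.6 = 1742 + 290.9, so R_E^{EF} = 211.7 kip and R_F = 362.9 − 211.7 = 151.1 kip.
R_E = 71.51 + 211.7 = 283.3 kip.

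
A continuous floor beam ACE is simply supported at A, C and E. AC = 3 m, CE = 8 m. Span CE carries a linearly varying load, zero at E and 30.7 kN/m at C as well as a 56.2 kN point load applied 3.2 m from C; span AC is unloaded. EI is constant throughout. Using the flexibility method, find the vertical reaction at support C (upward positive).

R_C = 188 kN

Take M_C as the redundant. Released structure: two simple spans AC and CE with a hinge at C.
End slopes at the hinge C, treating each span as simply supported:
  span CE: triangular load, peak 30.7: w₀L³/(45EI) = 349.3/EI
  span CE: point load 56.2 at a = 3.2: Pab(L + b)/(6LEI) = 230.2/EI
  relative rotation θ_0 = (0 + 579.5)/EI = 579.5/EI
A unit hogging moment at C produces rotation L₁/(3EI) + L₂/(3EI) = 3.667/EI.
Slope continuity at C: θ_0 = M_C·3.667/EI, so M_C = 579.5/3.667 = 158 kN·m (hogging).
Span AC, ΣM about A with M_C applied at C: R_C^{AC}·3 = 0 + 158, so R_C^{AC} = 52.68 kN and R_A = 0 − 52.68 = -52.68 kN.
Span CE, ΣM about E: R_C^{CE}·8 = 924.7 + 158, so R_C^{CE} = 135.3 kN and R_E = 179 − 135.3 = 43.66 kN.
R_C = 52.68 + 135.3 = 188 kN.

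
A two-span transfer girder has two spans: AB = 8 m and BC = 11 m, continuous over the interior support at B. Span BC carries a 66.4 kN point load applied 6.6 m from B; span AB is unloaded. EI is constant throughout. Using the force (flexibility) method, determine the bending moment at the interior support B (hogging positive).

M_B = 71.04 kN·m

Release continuity at B by inserting a hinge; the redundant is the internal moment M_B. The primary structure is two simply-supported spans AB and BC.
Rotations at B on the released spans (each span's end-slope, ×1/EI):
  span BC: point load 66.4 at a = 6.6: Pab(L + b)/(6LEI) = 449.9/EI
  relative rotation θ_0 = (0 + 449.9)/EI = 449.9/EI
A unit hogging moment at B produces rotation L₁/(3EI) + L₂/(3EI) = 6.333/EI.
Compatibility: M_B·(L₁+L₂)/(3EI) = θ_0, giving M_B = 71.04 kN·m (hogging).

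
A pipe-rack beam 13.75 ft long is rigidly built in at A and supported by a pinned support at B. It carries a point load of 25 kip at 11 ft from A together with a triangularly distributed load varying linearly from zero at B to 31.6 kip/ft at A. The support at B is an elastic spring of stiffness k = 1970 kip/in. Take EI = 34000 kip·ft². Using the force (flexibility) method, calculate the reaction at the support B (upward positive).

R_B = 60.95 kip

Take the reaction at B as the redundant and release it; the primary structure is a cantilever fixed at A.
Deflection at B on the released cantilever, summing each load's contribution:
  point load 25 at a = 11: Pa²(3L − a)/(6EI) = 15251/EI
  triangular load, peak 31.6 at the fixed end: w₀L⁴/(30EI) = 37651/EI
  δ_0 = 52902/EI
Flexibility coefficient — unit upward force at B: δ_{BB} = L³/(3EI) = 866.5/EI.
With EI = 34000 kip·ft²: δ_0 = 1.5559 ft and δ_{BB} = 0.025486 ft/kip.
Compatibility — the spring shortens by R_B/k under the reaction it provides: δ_0 − R_B·δ_{BB} = R_B/k. With 1/k = 1/(1970×12) ft/kip = 0.000042 ft/kip, R_B = δ_0 / (δ_{BB} + 1/k) = 1.5559 / (0.025486 + 0.000042) = 60.95 kip.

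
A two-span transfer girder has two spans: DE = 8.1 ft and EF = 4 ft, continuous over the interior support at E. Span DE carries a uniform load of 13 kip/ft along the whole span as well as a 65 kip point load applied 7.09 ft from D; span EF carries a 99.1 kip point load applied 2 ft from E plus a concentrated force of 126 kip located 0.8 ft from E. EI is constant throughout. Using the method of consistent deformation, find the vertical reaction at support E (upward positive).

R_E = 318.2 kip

Take M_E as the redundant. Released structure: two simple spans DE and EF with a hinge at E.
Rotations at E on the released spans (each span's end-slope, ×1/EI):
  span DE: UDL 13: wL³/(24EI) = 287.9/EI
  span DE: point load 65 at a = 7.09: Pab(L + a)/(6LEI) = 145.5/EI
  span EF: point load 99.1 at a = 2: Pab(L + b)/(6LEI) = 99.1/EI
  span EF: point load 126 at a = 0.8: Pab(L + b)/(6LEI) = 96.77/EI
  relative rotation θ_0 = (433.3 + 195.9)/EI = 629.2/EI
A unit hogging moment at E produces rotation L₁/(3EI) + L₂/(3EI) = 4.033/EI.
Slope continuity at E: θ_0 = M_E·4.033/EI, so M_E = 629.2/4.033 = 156 kip·ft (hogging).
Span DE, ΣM about D with M_E applied at E: R_E^{DE}·8.1 = 887.3 + 156, so R_E^{DE} = 128.8 kip and R_D = 170.3 − 128.8 = 41.5 kip.
Span EF, ΣM about F: R_E^{EF}·4 = 601.4 + 156, so R_E^{EF} = 189.4 kip and R_F = 225.1 − 189.4 = 35.75 kip.
R_E = 128.8 + 189.4 = 318.2 kip.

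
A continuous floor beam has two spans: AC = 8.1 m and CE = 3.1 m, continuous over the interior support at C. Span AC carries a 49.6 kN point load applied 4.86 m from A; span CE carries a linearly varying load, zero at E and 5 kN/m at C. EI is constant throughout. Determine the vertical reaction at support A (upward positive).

R_A = 12.84 kN

Release continuity at C by inserting a hinge; the redundant is the internal moment M_C. The primary structure is two simply-supported spans AC and CE.
Discontinuity in slope at C on the released structure — sum the simple-span end rotations:
  span AC: point load 49.6 at a = 4.86: Pab(L + a)/(6LEI) = 208.3/EI
  span CE: triangular load, peak 5: w₀L³/(45EI) = 3.31/EI
  relative rotation θ_0 = (208.3 + 3.31)/EI = 211.6/EI
A unit hogging moment at C produces rotation L₁/(3EI) + L₂/(3EI) = 3.733/EI.
Slope continuity at C: θ_0 = M_C·3.733/EI, so M_C = 211.6/3.733 = 56.67 kN·m (hogging).
Span AC, ΣM about A with M_C applied at C: R_C^{AC}·8.1 = 241.1 + 56.67, so R_C^{AC} = 36.76 kN and R_A = 49.6 − 36.76 = 12.84 kN.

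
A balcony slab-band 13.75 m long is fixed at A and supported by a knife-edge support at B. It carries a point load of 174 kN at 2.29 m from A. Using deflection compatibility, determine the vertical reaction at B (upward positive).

Remove the prop at B; the released (primary) structure is a cantilever built in at A.
Primary-structure tip deflection at B by superposition:
  point load 174 at a = 2.29: Pa²(3L − a)/(6EI) = 5925/EI
Tip deflection under a unit load at B: L³/(3EI) = 866.5/EI.
Compatibility at B: δ_0 − R_B·δ_{BB} = 0, so R_B = 5925/866.5 = 6.838 kN.

R_B = 6.838 kN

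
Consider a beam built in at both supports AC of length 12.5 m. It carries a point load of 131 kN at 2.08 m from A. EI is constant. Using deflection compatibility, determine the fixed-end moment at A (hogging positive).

M_A = 189.3 kN·m

Release both end moments; the primary structure is a simply-supported span AC with redundants M_A and M_C.
Simple-span end rotations at A and C under the given loads:
  at A: point load 131 at a = 2.08: Pab(L + b)/(6LEI) = 867.7/EI
  at C: point load 131 at a = 2.08: Pab(L + a)/(6LEI) = 551.9/EI
  θ_A0 = 867.7/EI,  θ_C0 = 551.9/EI
Flexibility coefficients: a unit moment at one end gives L/(3EI) there and L/(6EI) at the far end, so f₁₁ = f₂₂ = 4.167/EI and f₁₂ = f₂₁ = 2.083/EI.
Compatibility — zero rotation at each built-in end:
  4.167 M_A + 2.083 M_C = 867.7
  2.083 M_A + 4.167 M_C = 551.9
Solving the pair gives M_A = 189.3 kN·m and M_C = 37.8 kN·m (hogging).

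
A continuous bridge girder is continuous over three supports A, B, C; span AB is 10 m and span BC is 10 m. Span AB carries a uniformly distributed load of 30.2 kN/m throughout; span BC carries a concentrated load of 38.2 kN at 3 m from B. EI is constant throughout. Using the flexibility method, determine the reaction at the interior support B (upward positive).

Insert a hinge at B; M_B is the redundant, and each span becomes simply supported.
Rotations at B on the released spans (each span's end-slope, ×1/EI):
  span AB: UDL 30.2: wL³/(24EI) = 1258/EI
  span BC: point load 38.2 at a = 3: Pab(L + b)/(6LEI) = 227.3/EI
  relative rotation θ_0 = (1258 + 227.3)/EI = 1486/EI
A unit hogging moment at B produces rotation L₁/(3EI) + L₂/(3EI) = 6.667/EI.
Compatibility: M_B·(L₁+L₂)/(3EI) = θ_0, giving M_B = 222.8 kN·m (hogging).
Span AB, ΣM about A with M_B applied at B: R_B^{AB}·10 = 1510 + 222.8, so R_B^{AB} = 173.3 kN and R_A = 302 − 173.3 = 128.7 kN.
Span BC, ΣM about C: R_B^{BC}·10 = 267.4 + 222.8, so R_B^{BC} = 49.02 kN and R_C = 38.2 − 49.02 = -10.82 kN.
R_B = 173.3 + 49.02 = 222.3 kN.

R_B = 222.3 kN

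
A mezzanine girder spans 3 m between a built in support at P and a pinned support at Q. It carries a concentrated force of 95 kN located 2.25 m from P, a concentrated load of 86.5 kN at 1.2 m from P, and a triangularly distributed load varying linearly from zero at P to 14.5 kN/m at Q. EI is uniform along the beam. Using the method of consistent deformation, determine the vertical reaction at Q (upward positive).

Choose R_Q as the redundant. The primary structure is the cantilever fixed at P.
Primary-structure tip deflection at Q by superposition:
  point load 95 at a = 2.25: Pa²(3L − a)/(6EI) = 541.1/EI
  point load 86.5 at a = 1.2: Pa²(3L − a)/(6EI) = 161.9/EI
  triangular load, peak 14.5 at the free end: 11w₀L⁴/(120EI) = 107.7/EI
  δ_0 = 810.6/EI
Flexibility coefficient — unit upward force at Q: δ_{QQ} = L³/(3EI) = 9/EI.
The prop prevents deflection at Q: R_Q = δ_0/δ_{QQ} = 810.6/9 = 90.07 kN.

R_Q = 90.07 kN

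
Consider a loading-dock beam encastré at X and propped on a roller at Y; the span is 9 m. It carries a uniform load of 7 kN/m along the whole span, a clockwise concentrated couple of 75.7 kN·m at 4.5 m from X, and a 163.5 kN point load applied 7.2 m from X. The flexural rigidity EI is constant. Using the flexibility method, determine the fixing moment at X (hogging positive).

M_X = 202.7 kN·m

Choose R_Y as the redundant. The primary structure is the cantilever fixed at X.
Free-end deflection of the primary structure under the applied loading (downward +):
  UDL 7: wL⁴/(8EI) = 5741/EI
  clockwise couple 75.7 at a = 4.5: M₀a(2L − a)/(2EI) = 2299/EI
  point load 163.5 at a = 7.2: Pa²(3L − a)/(6EI) = 27970/EI
  δ_0 = 36011/EI
Flexibility coefficient — unit upward force at Y: δ_{YY} = L³/(3EI) = 243/EI.
Compatibility at Y: δ_0 − R_Y·δ_{YY} = 0, so R_Y = 36011/243 = 148.2 kN.
Moment equilibrium about X: M_X = Σ(load moments about X) − R_Y·L = 1536 − 148.2×9 = 202.7 kN·m.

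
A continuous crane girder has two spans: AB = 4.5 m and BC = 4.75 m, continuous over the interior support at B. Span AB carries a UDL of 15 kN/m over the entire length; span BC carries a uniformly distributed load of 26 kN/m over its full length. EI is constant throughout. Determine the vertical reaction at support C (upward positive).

R_C = 49.93 kN

Take M_B as the redundant. Released structure: two simple spans AB and BC with a hinge at B.
End slopes at the hinge B, treating each span as simply supported:
  span AB: UDL 15: wL³/(24EI) = 56.95/EI
  span BC: UDL 26: wL³/(24EI) = 116.1/EI
  relative rotation θ_0 = (56.95 + 116.1)/EI = 173.1/EI
A unit hogging moment at B produces rotation L₁/(3EI) + L₂/(3EI) = 3.083/EI.
Slope continuity at B: θ_0 = M_B·3.083/EI, so M_B = 173.1/3.083 = 56.13 kN·m (hogging).
Span BC, ΣM about C: R_B^{BC}·4.75 = 293.3 + 56.13, so R_B^{BC} = 73.57 kN and R_C = 123.5 − 73.57 = 49.93 kN.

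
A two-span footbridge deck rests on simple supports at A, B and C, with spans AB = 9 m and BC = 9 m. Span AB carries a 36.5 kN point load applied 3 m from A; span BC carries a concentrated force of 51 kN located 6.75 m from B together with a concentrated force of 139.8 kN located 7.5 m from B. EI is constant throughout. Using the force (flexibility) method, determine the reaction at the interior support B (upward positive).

Insert a hinge at B; M_B is the redundant, and each span becomes simply supported.
Rotations at B on the released spans (each span's end-slope, ×1/EI):
  span AB: point load 36.5 at a = 3: Pab(L + a)/(6LEI) = 146/EI
  span BC: point load 51 at a = 6.75: Pab(L + b)/(6LEI) = 161.4/EI
  span BC: point load 139.8 at a = 7.5: Pab(L + b)/(6LEI) = 305.8/EI
  relative rotation θ_0 = (146 + 467.2)/EI = 613.2/EI
A unit hogging moment at B produces rotation L₁/(3EI) + L₂/(3EI) = 6/EI.
Slope continuity at B: θ_0 = M_B·6/EI, so M_B = 613.2/6 = 102.2 kN·m (hogging).
Span AB, ΣM about A with M_B applied at B: R_B^{AB}·9 = 109.5 + 102.2, so R_B^{AB} = 23.52 kN and R_A = 36.5 − 23.52 = 12.98 kN.
Span BC, ΣM about C: R_B^{BC}·9 = 324.4 + 102.2, so R_B^{BC} = 47.41 kN and R_C = 190.8 − 47.41 = 143.4 kN.
R_B = 23.52 + 47.41 = 70.93 kN.

R_B = 70.93 kN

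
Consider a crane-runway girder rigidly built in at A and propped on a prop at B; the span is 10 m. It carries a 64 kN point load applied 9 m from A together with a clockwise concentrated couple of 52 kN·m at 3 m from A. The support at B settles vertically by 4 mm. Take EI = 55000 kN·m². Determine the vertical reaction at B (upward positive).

R_B = 57.75 kN

Choose R_B as the redundant. The primary structure is the cantilever fixed at A.
Downward deflection at the released point B due to the loads:
  point load 64 at a = 9: Pa²(3L − a)/(6EI) = 18144/EI
  clockwise couple 52 at a = 3: M₀a(2L − a)/(2EI) = 1326/EI
  δ_0 = 19470/EI
Flexibility coefficient — unit upward force at B: δ_{BB} = L³/(3EI) = 333.3/EI.
With EI = 55000 kN·m²: δ_0 = 0.354 m and δ_{BB} = 0.006061 m/kN.
Compatibility — the beam at B must follow the support down by 0.004 m: δ_0 − R_B·δ_{BB} = 0.004, so R_B = (0.354 − 0.004)/0.006061 = 57.75 kN.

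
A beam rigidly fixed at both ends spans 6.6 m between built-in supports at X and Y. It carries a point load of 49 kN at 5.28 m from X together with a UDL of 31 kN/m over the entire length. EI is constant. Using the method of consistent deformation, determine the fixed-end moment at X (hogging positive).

M_X = 122.9 kN·m

Release both end moments; the primary structure is a simply-supported span XY with redundants M_X and M_Y.
On the primary (simply-supported) span, the end slopes from the loading are:
  at X: point load 49 at a = 5.28: Pab(L + b)/(6LEI) = 68.3/EI
  at Y: point load 49 at a = 5.28: Pab(L + a)/(6LEI) = 102.5/EI
  at X: UDL 31: wL³/(24EI) = 371.3/EI
  at Y: UDL 31: wL³/(24EI) = 371.3/EI
  θ_X0 = 439.7/EI,  θ_Y0 = 473.8/EI
Flexibility coefficients: a unit moment at one end gives L/(3EI) there and L/(6EI) at the far end, so f₁₁ = f₂₂ = 2.2/EI and f₁₂ = f₂₁ = 1.1/EI.
Compatibility — zero rotation at each built-in end:
  2.2 M_X + 1.1 M_Y = 439.7
  1.1 M_X + 2.2 M_Y = 473.8
Solving the pair gives M_X = 122.9 kN·m and M_Y = 153.9 kN·m (hogging).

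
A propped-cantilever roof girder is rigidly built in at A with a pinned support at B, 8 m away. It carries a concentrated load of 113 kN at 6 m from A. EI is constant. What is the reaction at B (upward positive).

R_B = 71.51 kN

Release the roller at B. Primary structure: cantilever fixed at A.
Deflection at B on the released cantilever, summing each load's contribution:
  point load 113 at a = 6: Pa²(3L − a)/(6EI) = 12204/EI
Tip deflection under a unit load at B: L³/(3EI) = 170.7/EI.
The prop prevents deflection at B: R_B = δ_0/δ_{BB} = 12204/170.7 = 71.51 kN.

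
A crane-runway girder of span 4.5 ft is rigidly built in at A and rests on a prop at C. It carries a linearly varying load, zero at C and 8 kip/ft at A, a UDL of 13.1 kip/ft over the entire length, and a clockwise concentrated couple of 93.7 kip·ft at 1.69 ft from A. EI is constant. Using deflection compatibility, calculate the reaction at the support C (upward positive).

R_C = 44.76 kip

Release the roller at C. Primary structure: cantilever fixed at A.
Free-end deflection of the primary structure under the applied loading (downward +):
  triangular load, peak 8 at the fixed end: w₀L⁴/(30EI) = 109.3/EI
  UDL 13.1: wL⁴/(8EI) = 671.5/EI
  clockwise couple 93.7 at a = 1.69: M₀a(2L − a)/(2EI) = 578.8/EI
  δ_0 = 1360/EI
Tip deflection under a unit load at C: L³/(3EI) = 30.38/EI.
The prop prevents deflection at C: R_C = δ_0/δ_{CC} = 1360/30.38 = 44.76 kip.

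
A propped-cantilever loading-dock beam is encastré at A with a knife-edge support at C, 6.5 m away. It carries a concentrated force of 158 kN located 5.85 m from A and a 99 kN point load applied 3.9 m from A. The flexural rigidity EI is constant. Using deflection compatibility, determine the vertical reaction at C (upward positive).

Choose R_C as the redundant. The primary structure is the cantilever fixed at A.
Free-end deflection of the primary structure under the applied loading (downward +):
  point load 158 at a = 5.85: Pa²(3L − a)/(6EI) = 12301/EI
  point load 99 at a = 3.9: Pa²(3L − a)/(6EI) = 3915/EI
  δ_0 = 16216/EI
Flexibility coefficient — unit upward force at C: δ_{CC} = L³/(3EI) = 91.54/EI.
Compatibility at C: δ_0 − R_C·δ_{CC} = 0, so R_C = 16216/91.54 = 177.1 kN.

R_C = 177.1 kN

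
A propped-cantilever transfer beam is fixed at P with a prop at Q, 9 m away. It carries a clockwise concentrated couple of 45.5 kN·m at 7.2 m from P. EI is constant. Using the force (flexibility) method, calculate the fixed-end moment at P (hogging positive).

M_P = -20.02 kN·m

Take the reaction at Q as the redundant and release it; the primary structure is a cantilever fixed at P.
Free-end deflection of the primary structure under the applied loading (downward +):
  clockwise couple 45.5 at a = 7.2: M₀a(2L − a)/(2EI) = 1769/EI
Tip deflection under a unit load at Q: L³/(3EI) = 243/EI.
Compatibility at Q: δ_0 − R_Q·δ_{QQ} = 0, so R_Q = 1769/243 = 7.28 kN.
Moment equilibrium about P: M_P = Σ(load moments about P) − R_Q·L = 45.5 − 7.28×9 = -20.02 kN·m.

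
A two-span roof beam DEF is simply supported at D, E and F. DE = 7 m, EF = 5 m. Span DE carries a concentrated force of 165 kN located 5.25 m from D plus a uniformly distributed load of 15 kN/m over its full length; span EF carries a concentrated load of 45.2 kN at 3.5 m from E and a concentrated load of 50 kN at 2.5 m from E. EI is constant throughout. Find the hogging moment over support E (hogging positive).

Release continuity at E by inserting a hinge; the redundant is the internal moment M_E. The primary structure is two simply-supported spans DE and EF.
End slopes at the hinge E, treating each span as simply supported:
  span DE: point load 165 at a = 5.25: Pab(L + a)/(6LEI) = 442.1/EI
  span DE: UDL 15: wL³/(24EI) = 214.4/EI
  span EF: point load 45.2 at a = 3.5: Pab(L + b)/(6LEI) = 51.41/EI
  span EF: point load 50 at a = 2.5: Pab(L + b)/(6LEI) = 78.12/EI
  relative rotation θ_0 = (656.5 + 129.5)/EI = 786.1/EI
A unit hogging moment at E produces rotation L₁/(3EI) + L₂/(3EI) = 4/EI.
Compatibility: M_E·(L₁+L₂)/(3EI) = θ_0, giving M_E = 196.5 kN·m (hogging).

M_E = 196.5 kN·m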